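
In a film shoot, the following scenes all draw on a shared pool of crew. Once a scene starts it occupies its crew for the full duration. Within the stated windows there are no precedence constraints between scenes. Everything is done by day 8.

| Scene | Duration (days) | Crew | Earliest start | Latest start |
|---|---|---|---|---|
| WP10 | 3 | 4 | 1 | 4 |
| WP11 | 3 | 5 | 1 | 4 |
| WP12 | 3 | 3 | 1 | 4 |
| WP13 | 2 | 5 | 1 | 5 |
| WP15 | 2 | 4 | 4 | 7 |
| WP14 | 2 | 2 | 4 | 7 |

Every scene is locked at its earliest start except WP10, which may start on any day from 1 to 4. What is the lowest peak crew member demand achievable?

WP10@1: d1:17  d2:17  d3:12  d4:6  d5:6  d6:0  d7:0  d8:0 → peak 17
WP10@2: d1:13  d2:17  d3:12  d4:10  d5:6  d6:0  d7:0  d8:0 → peak 17
WP10@3: d1:13  d2:13  d3:12  d4:10  d5:10  d6:0  d7:0  d8:0 → peak 13
WP10@4: d1:13  d2:13  d3:8  d4:10  d5:10  d6:4  d7:0  d8:0 → peak 13
Best is WP10@3, peak 13.

13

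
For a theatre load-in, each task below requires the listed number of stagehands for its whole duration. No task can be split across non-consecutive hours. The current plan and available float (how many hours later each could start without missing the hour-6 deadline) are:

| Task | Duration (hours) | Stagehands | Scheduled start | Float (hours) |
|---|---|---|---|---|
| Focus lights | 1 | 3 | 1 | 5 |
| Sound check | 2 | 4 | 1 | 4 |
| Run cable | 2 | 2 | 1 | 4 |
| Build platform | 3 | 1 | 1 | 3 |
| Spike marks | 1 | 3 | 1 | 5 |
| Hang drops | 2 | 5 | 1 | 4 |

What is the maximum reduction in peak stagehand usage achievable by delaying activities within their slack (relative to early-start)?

12

Early-start peak: h1:18  h2:12  h3:1  h4:0  h5:0  h6:0 ⇒ 18.
Leveled (Focus lights@1, Sound check@2, Run cable@1, Build platform@3, Spike marks@4, Hang drops@5): h1:5  h2:6  h3:5  h4:4  h5:6  h6:5 ⇒ 6.
Reduction 18 − 6 = 12.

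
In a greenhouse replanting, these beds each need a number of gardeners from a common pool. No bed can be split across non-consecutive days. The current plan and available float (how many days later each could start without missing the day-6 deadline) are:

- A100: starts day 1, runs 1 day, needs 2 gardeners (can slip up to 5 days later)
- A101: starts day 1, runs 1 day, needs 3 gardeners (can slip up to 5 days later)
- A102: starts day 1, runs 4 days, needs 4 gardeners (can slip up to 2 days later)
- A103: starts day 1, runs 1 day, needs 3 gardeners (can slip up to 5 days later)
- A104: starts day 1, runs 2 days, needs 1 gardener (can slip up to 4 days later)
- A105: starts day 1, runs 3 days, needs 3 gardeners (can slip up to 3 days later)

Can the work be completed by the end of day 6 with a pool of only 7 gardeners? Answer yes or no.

Schedule A100@1, A101@1, A102@2, A103@3, A104@1, A105@4: d1:6  d2:5  d3:7  d4:7  d5:7  d6:3 — peak 7 ≤ 7.

yes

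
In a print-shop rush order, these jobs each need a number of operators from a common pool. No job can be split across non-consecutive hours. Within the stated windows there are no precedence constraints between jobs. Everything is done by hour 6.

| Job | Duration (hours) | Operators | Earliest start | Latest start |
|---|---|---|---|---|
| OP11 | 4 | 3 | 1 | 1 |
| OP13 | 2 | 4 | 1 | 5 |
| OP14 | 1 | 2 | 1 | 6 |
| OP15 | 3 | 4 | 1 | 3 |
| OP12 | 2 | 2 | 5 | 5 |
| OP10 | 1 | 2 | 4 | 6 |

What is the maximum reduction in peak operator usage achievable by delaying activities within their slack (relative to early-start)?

6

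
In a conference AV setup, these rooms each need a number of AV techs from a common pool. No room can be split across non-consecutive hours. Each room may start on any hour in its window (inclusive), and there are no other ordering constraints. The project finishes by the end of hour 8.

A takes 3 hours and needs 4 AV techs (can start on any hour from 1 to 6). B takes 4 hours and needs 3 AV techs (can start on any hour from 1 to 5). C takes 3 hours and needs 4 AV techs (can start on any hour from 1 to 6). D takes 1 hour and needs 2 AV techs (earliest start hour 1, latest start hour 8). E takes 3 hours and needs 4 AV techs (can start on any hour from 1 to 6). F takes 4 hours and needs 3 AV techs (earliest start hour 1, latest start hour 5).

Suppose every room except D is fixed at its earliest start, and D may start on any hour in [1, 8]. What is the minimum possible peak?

D@1: h1:20  h2:18  h3:18  h4:6  h5:0  h6:0  h7:0  h8:0 → peak 20
D@2: h1:18  h2:20  h3:18  h4:6  h5:0  h6:0  h7:0  h8:0 → peak 20
D@3: h1:18  h2:18  h3:20  h4:6  h5:0  h6:0  h7:0  h8:0 → peak 20
D@4: h1:18  h2:18  h3:18  h4:8  h5:0  h6:0  h7:0  h8:0 → peak 18
D@5: h1:18  h2:18  h3:18  h4:6  h5:2  h6:0  h7:0  h8:0 → peak 18
D@6: h1:18  h2:18  h3:18  h4:6  h5:0  h6:2  h7:0  h8:0 → peak 18
D@7: h1:18  h2:18  h3:18  h4:6  h5:0  h6:0  h7:2  h8:0 → peak 18
D@8: h1:18  h2:18  h3:18  h4:6  h5:0  h6:0  h7:0  h8:2 → peak 18
Best is D@4, peak 18.

18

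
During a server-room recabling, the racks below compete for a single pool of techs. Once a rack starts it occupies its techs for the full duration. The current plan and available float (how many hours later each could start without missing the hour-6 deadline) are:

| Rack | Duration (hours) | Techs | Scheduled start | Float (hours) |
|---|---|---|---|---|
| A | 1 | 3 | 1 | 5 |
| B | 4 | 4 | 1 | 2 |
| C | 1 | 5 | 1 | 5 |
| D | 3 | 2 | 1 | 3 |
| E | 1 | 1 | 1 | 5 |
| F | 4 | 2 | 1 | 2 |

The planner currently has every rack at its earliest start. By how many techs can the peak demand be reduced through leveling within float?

Early-start peak: h1:17  h2:8  h3:8  h4:6  h5:0  h6:0 ⇒ 17.
Leveled (A@1, B@1, C@5, D@2, E@1, F@2): h1:8  h2:8  h3:8  h4:8  h5:7  h6:0 ⇒ 8.
Reduction 17 − 8 = 9.

9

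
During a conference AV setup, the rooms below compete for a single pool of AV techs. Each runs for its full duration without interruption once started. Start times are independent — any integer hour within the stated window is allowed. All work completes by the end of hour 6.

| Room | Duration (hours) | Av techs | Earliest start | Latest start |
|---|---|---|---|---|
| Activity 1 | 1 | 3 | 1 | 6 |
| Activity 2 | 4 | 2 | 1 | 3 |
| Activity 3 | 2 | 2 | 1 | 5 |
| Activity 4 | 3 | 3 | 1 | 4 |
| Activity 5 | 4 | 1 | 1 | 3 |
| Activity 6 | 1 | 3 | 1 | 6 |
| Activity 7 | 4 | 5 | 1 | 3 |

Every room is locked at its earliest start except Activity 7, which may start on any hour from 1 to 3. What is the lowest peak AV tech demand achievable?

14

Activity 7@1: h1:19  h2:13  h3:11  h4:8  h5:0  h6:0 → peak 19
Activity 7@2: h1:14  h2:13  h3:11  h4:8  h5:5  h6:0 → peak 14
Activity 7@3: h1:14  h2:8  h3:11  h4:8  h5:5  h6:5 → peak 14
Best is Activity 7@2, peak 14.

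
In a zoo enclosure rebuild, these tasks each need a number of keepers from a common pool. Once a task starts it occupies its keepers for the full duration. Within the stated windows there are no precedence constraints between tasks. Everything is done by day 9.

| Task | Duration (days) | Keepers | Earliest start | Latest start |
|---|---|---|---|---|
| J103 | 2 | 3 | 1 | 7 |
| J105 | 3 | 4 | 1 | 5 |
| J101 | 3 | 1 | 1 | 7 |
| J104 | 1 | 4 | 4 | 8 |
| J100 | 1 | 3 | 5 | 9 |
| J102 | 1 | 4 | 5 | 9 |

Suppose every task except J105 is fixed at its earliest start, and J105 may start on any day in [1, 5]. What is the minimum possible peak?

J105@1: d1:8  d2:8  d3:5  d4:4  d5:7  d6:0  d7:0  d8:0  d9:0 → peak 8
J105@2: d1:4  d2:8  d3:5  d4:8  d5:7  d6:0  d7:0  d8:0  d9:0 → peak 8
J105@3: d1:4  d2:4  d3:5  d4:8  d5:11  d6:0  d7:0  d8:0  d9:0 → peak 11
J105@4: d1:4  d2:4  d3:1  d4:8  d5:11  d6:4  d7:0  d8:0  d9:0 → peak 11
J105@5: d1:4  d2:4  d3:1  d4:4  d5:11  d6:4  d7:4  d8:0  d9:0 → peak 11
Best is J105@1, peak 8.

8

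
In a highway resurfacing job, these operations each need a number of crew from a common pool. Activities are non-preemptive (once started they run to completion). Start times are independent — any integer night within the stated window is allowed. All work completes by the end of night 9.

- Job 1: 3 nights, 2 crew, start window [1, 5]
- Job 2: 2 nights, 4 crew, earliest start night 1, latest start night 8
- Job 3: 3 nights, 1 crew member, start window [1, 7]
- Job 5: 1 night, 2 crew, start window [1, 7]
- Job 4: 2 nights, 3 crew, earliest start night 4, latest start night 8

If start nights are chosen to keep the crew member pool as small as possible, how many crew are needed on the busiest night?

4

Early-start (Job 1@1, Job 2@1, Job 3@1, Job 5@1, Job 4@4) gives peak 9: n1:9  n2:7  n3:3  n4:3  n5:3  n6:0  n7:0  n8:0  n9:0.
Shift Job 2→4, Job 5→6, Job 4→7.
Schedule Job 1@1, Job 2@4, Job 3@1, Job 5@6, Job 4@7: n1:3  n2:3  n3:3  n4:4  n5:4  n6:2  n7:3  n8:3  n9:0 — peak 4.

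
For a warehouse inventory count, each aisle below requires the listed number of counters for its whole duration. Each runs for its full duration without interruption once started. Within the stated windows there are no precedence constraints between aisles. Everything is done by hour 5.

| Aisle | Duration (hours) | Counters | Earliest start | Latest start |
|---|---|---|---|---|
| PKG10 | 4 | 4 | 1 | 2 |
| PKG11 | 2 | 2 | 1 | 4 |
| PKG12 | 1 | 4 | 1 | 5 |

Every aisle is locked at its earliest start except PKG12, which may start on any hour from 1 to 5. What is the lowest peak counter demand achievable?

PKG12@1: h1:10  h2:6  h3:4  h4:4  h5:0 → peak 10
PKG12@2: h1:6  h2:10  h3:4  h4:4  h5:0 → peak 10
PKG12@3: h1:6  h2:6  h3:8  h4:4  h5:0 → peak 8
PKG12@4: h1:6  h2:6  h3:4  h4:8  h5:0 → peak 8
PKG12@5: h1:6  h2:6  h3:4  h4:4  h5:4 → peak 6
Best is PKG12@5, peak 6.

6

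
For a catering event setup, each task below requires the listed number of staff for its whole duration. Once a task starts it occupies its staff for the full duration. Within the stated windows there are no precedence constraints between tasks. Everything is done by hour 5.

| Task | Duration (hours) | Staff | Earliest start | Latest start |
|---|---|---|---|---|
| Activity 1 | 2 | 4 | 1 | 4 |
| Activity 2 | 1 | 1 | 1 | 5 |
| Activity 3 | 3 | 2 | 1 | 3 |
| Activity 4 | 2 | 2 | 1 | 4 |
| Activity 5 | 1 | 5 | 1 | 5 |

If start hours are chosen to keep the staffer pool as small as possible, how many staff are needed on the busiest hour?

Early-start (Activity 1@1, Activity 2@1, Activity 3@1, Activity 4@1, Activity 5@1) gives peak 14: h1:14  h2:8  h3:2  h4:0  h5:0.
Shift Activity 3→2, Activity 4→3, Activity 5→5.
Schedule Activity 1@1, Activity 2@1, Activity 3@2, Activity 4@3, Activity 5@5: h1:5  h2:6  h3:4  h4:4  h5:5 — peak 6.

6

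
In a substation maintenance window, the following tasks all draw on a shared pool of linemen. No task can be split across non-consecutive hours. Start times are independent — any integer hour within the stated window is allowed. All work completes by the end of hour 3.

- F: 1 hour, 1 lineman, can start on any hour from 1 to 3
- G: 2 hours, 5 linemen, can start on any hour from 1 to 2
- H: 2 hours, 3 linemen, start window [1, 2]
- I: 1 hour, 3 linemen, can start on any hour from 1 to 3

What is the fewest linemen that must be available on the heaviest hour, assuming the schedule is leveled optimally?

Early-start (F@1, G@1, H@1, I@1) gives peak 12: h1:12  h2:8  h3:0.
Shift H→2, I→3.
Schedule F@1, G@1, H@2, I@3: h1:6  h2:8  h3:6 — peak 8.

8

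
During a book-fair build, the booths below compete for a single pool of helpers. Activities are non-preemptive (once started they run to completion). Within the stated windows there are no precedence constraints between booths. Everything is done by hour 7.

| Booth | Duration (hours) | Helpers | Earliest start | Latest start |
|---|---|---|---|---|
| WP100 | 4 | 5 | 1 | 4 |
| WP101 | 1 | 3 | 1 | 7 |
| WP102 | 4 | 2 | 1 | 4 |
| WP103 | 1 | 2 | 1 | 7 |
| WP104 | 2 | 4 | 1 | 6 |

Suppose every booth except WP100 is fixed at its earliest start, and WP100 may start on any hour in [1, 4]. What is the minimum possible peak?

WP100@1: h1:16  h2:11  h3:7  h4:7  h5:0  h6:0  h7:0 → peak 16
WP100@2: h1:11  h2:11  h3:7  h4:7  h5:5  h6:0  h7:0 → peak 11
WP100@3: h1:11  h2:6  h3:7  h4:7  h5:5  h6:5  h7:0 → peak 11
WP100@4: h1:11  h2:6  h3:2  h4:7  h5:5  h6:5  h7:5 → peak 11
Best is WP100@2, peak 11.

11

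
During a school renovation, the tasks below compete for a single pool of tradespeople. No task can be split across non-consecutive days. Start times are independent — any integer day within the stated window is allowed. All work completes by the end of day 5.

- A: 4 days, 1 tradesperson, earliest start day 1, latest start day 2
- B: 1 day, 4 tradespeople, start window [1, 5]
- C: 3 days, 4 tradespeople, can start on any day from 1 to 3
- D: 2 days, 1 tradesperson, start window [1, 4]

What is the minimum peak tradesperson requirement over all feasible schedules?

5

Early-start (A@1, B@1, C@1, D@1) gives peak 10: d1:10  d2:6  d3:5  d4:1  d5:0.
Shift B→5, D→4.
Schedule A@1, B@5, C@1, D@4: d1:5  d2:5  d3:5  d4:2  d5:5 — peak 5.
Total tradesperson-days = 22 over 5 days ⇒ peak ≥ ⌈22/5⌉ = 5, so 5 is optimal.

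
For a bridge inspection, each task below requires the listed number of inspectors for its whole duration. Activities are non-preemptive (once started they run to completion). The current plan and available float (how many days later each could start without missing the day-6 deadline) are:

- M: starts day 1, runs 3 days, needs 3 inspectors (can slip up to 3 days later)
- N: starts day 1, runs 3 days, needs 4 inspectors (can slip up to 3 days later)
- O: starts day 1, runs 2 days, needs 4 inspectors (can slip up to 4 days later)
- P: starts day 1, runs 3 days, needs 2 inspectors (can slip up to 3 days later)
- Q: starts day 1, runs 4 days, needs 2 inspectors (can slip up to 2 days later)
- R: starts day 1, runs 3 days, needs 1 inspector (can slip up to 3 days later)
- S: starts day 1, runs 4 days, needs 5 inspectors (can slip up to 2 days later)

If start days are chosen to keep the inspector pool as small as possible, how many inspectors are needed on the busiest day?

Early-start (M@1, N@1, O@1, P@1, Q@1, R@1, S@1) gives peak 21: d1:21  d2:21  d3:17  d4:7  d5:0  d6:0.
Shift N→4, R→4, S→3.
Schedule M@1, N@4, O@1, P@1, Q@1, R@4, S@3: d1:11  d2:11  d3:12  d4:12  d5:10  d6:10 — peak 12.

12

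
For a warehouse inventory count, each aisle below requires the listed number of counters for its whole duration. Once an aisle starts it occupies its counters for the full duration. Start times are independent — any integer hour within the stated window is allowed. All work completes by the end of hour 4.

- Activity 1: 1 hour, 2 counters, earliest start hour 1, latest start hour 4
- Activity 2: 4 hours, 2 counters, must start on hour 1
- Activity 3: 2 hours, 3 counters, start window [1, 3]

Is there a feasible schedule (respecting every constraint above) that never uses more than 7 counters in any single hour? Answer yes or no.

yes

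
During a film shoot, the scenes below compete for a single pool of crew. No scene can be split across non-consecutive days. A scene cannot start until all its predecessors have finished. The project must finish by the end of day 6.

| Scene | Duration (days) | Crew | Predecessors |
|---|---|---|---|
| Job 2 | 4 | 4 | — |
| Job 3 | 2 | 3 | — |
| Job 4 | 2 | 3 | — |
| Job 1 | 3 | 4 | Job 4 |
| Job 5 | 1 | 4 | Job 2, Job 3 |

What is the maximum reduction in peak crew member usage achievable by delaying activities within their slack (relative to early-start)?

0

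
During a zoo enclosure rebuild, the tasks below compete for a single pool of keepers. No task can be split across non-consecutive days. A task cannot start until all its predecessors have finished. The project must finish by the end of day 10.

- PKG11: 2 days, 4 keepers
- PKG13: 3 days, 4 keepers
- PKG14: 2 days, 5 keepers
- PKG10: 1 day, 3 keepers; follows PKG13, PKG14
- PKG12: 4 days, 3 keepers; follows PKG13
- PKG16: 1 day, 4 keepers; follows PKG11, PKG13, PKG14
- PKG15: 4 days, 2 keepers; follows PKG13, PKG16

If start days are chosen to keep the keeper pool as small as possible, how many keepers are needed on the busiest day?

8

Early-start (PKG11@1, PKG13@1, PKG14@1, PKG10@4, PKG12@4, PKG16@4, PKG15@5) gives peak 13: d1:13  d2:13  d3:4  d4:10  d5:5  d6:5  d7:5  d8:2  d9:0  d10:0.
Shift PKG14→4, PKG10→6, PKG12→7, PKG16→6, PKG15→7.
Schedule PKG11@1, PKG13@1, PKG14@4, PKG10@6, PKG12@7, PKG16@6, PKG15@7: d1:8  d2:8  d3:4  d4:5  d5:5  d6:7  d7:5  d8:5  d9:5  d10:5 — peak 8.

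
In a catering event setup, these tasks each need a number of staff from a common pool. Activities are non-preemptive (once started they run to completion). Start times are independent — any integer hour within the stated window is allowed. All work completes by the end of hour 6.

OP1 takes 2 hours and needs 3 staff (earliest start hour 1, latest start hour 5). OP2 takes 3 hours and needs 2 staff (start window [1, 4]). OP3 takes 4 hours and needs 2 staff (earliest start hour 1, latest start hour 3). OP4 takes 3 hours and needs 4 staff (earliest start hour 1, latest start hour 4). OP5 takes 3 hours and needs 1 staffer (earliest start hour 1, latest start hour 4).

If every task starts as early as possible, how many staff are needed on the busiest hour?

Early-start schedule: OP1@1, OP2@1, OP3@1, OP4@1, OP5@1.
Load per hour: hour 1: 12, hour 2: 12, hour 3: 9, hour 4: 2, hour 5: 0, hour 6: 0.
Peak is 12.

12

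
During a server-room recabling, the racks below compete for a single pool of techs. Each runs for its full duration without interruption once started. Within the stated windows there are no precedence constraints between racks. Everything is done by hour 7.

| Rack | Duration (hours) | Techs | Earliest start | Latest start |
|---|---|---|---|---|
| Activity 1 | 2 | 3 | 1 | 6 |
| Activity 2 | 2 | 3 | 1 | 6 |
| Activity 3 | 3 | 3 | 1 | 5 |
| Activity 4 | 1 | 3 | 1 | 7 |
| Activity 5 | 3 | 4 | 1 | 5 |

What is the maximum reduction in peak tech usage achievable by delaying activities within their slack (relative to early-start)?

Early-start peak: h1:16  h2:13  h3:7  h4:0  h5:0  h6:0  h7:0 ⇒ 16.
Leveled (Activity 1@1, Activity 2@3, Activity 3@1, Activity 4@4, Activity 5@5): h1:6  h2:6  h3:6  h4:6  h5:4  h6:4  h7:4 ⇒ 6.
Reduction 16 − 6 = 10.

10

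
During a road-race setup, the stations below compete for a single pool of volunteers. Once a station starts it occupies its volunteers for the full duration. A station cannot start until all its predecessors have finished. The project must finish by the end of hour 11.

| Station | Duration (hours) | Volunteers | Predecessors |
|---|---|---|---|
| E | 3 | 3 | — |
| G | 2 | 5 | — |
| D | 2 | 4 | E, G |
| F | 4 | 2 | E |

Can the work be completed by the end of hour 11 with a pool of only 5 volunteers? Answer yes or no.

yes

Schedule E@1, G@4, D@6, F@8: h1:3  h2:3  h3:3  h4:5  h5:5  h6:4  h7:4  h8:2  h9:2  h10:2  h11:2 — peak 5 ≤ 5.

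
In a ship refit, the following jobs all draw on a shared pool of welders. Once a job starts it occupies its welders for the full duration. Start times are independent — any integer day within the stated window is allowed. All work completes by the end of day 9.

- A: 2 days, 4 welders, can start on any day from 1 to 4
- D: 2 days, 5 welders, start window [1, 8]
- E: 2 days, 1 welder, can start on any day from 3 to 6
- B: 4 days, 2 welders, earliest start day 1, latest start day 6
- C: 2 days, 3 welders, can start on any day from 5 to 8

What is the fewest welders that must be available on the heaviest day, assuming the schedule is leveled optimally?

5

Early-start (A@1, D@1, E@3, B@1, C@5) gives peak 11: d1:11  d2:11  d3:3  d4:3  d5:3  d6:3  d7:0  d8:0  d9:0.
Shift D→3, E→5, B→5, C→7.
Schedule A@1, D@3, E@5, B@5, C@7: d1:4  d2:4  d3:5  d4:5  d5:3  d6:3  d7:5  d8:5  d9:0 — peak 5.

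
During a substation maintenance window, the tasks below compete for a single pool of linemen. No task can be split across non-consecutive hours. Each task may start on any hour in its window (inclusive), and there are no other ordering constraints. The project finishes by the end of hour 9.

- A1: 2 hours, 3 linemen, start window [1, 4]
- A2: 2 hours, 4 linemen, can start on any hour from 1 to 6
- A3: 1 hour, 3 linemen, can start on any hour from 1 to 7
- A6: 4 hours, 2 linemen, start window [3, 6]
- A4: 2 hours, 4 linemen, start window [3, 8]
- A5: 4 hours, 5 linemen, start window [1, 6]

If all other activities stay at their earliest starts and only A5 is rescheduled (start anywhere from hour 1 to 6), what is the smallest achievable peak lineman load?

10

A5@1: h1:15  h2:12  h3:11  h4:11  h5:2  h6:2  h7:0  h8:0  h9:0 → peak 15
A5@2: h1:10  h2:12  h3:11  h4:11  h5:7  h6:2  h7:0  h8:0  h9:0 → peak 12
A5@3: h1:10  h2:7  h3:11  h4:11  h5:7  h6:7  h7:0  h8:0  h9:0 → peak 11
A5@4: h1:10  h2:7  h3:6  h4:11  h5:7  h6:7  h7:5  h8:0  h9:0 → peak 11
A5@5: h1:10  h2:7  h3:6  h4:6  h5:7  h6:7  h7:5  h8:5  h9:0 → peak 10
A5@6: h1:10  h2:7  h3:6  h4:6  h5:2  h6:7  h7:5  h8:5  h9:5 → peak 10
Best is A5@5, peak 10.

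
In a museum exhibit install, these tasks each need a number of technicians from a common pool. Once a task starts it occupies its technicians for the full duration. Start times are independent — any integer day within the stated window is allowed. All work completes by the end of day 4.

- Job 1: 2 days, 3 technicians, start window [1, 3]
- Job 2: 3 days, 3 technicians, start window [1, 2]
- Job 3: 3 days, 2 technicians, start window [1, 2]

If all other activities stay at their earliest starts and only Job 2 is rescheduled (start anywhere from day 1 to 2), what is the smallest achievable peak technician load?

8

Job 2@1: d1:8  d2:8  d3:5  d4:0 → peak 8
Job 2@2: d1:5  d2:8  d3:5  d4:3 → peak 8
Best is Job 2@1, peak 8.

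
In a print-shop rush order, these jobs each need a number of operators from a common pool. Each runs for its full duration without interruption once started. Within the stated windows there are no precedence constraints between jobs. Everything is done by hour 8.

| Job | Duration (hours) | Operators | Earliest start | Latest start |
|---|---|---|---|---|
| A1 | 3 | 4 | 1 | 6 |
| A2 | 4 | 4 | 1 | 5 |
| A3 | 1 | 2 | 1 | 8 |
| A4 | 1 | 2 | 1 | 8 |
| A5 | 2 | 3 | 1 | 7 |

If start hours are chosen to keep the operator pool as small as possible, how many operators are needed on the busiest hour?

7

Early-start (A1@1, A2@1, A3@1, A4@1, A5@1) gives peak 15: h1:15  h2:11  h3:8  h4:4  h5:0  h6:0  h7:0  h8:0.
Shift A2→4, A4→2, A5→3.
Schedule A1@1, A2@4, A3@1, A4@2, A5@3: h1:6  h2:6  h3:7  h4:7  h5:4  h6:4  h7:4  h8:0 — peak 7.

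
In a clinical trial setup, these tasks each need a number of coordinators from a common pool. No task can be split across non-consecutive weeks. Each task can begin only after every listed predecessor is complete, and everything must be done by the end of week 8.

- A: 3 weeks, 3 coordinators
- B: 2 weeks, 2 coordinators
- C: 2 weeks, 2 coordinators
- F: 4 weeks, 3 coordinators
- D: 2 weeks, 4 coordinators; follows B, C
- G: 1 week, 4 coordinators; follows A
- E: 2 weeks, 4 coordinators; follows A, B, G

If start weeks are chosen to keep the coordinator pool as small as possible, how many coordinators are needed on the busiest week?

Early-start (A@1, B@1, C@1, F@1, D@3, G@4, E@5) gives peak 11: w1:10  w2:10  w3:10  w4:11  w5:4  w6:4  w7:0  w8:0.
Shift F→3, D→4, G→6, E→7.
Schedule A@1, B@1, C@1, F@3, D@4, G@6, E@7: w1:7  w2:7  w3:6  w4:7  w5:7  w6:7  w7:4  w8:4 — peak 7.
Total coordinator-weeks = 49 over 8 weeks ⇒ peak ≥ ⌈49/8⌉ = 7, so 7 is optimal.

7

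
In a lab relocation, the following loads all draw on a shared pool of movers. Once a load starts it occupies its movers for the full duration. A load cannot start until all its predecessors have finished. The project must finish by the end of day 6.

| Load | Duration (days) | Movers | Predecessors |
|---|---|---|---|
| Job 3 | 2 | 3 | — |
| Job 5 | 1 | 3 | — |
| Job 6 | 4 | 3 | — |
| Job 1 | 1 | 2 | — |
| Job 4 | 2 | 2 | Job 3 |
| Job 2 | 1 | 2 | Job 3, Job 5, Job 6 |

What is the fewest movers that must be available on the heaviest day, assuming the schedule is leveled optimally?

6

Early-start (Job 3@1, Job 5@1, Job 6@1, Job 1@1, Job 4@3, Job 2@5) gives peak 11: d1:11  d2:6  d3:5  d4:5  d5:2  d6:0.
Shift Job 6→2, Job 1→3, Job 4→4, Job 2→6.
Schedule Job 3@1, Job 5@1, Job 6@2, Job 1@3, Job 4@4, Job 2@6: d1:6  d2:6  d3:5  d4:5  d5:5  d6:2 — peak 6.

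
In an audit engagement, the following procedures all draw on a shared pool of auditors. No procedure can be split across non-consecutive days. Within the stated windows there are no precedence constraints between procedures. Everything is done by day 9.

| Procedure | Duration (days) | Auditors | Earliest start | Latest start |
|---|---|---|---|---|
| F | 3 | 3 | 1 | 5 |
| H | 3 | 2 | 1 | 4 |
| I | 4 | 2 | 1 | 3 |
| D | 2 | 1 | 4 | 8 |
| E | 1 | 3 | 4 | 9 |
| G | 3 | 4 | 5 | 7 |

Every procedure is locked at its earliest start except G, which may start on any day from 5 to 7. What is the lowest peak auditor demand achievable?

G@5: d1:7  d2:7  d3:7  d4:6  d5:5  d6:4  d7:4  d8:0  d9:0 → peak 7
G@6: d1:7  d2:7  d3:7  d4:6  d5:1  d6:4  d7:4  d8:4  d9:0 → peak 7
G@7: d1:7  d2:7  d3:7  d4:6  d5:1  d6:0  d7:4  d8:4  d9:4 → peak 7
Best is G@5, peak 7.

7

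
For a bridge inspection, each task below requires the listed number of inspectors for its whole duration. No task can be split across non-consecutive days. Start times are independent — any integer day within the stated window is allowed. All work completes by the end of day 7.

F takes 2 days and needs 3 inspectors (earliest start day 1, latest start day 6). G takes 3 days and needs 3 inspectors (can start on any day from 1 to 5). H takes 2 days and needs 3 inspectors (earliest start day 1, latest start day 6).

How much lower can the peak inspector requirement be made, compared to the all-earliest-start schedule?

Early-start peak: d1:9  d2:9  d3:3  d4:0  d5:0  d6:0  d7:0 ⇒ 9.
Leveled (F@1, G@3, H@6): d1:3  d2:3  d3:3  d4:3  d5:3  d6:3  d7:3 ⇒ 3.
Reduction 9 − 3 = 6.

6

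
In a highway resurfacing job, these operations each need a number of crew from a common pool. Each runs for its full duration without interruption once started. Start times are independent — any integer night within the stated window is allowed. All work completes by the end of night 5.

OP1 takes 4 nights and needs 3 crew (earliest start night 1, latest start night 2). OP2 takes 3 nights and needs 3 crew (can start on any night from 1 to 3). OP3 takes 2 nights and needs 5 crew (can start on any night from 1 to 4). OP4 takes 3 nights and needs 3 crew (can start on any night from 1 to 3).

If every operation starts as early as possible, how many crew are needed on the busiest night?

14

Early-start schedule: OP1@1, OP2@1, OP3@1, OP4@1.
Load per night: night 1: 14, night 2: 14, night 3: 9, night 4: 3, night 5: 0.
Peak is 14.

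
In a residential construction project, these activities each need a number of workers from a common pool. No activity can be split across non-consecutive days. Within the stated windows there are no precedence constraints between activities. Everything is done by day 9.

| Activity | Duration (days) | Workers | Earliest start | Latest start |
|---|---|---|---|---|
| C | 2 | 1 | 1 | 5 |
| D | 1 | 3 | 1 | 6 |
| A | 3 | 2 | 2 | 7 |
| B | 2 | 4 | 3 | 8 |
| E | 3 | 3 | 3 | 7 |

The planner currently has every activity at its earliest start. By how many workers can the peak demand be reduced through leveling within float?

Early-start peak: d1:4  d2:3  d3:9  d4:9  d5:3  d6:0  d7:0  d8:0  d9:0 ⇒ 9.
Leveled (C@1, D@1, A@2, B@5, E@7): d1:4  d2:3  d3:2  d4:2  d5:4  d6:4  d7:3  d8:3  d9:3 ⇒ 4.
Reduction 9 − 4 = 5.

5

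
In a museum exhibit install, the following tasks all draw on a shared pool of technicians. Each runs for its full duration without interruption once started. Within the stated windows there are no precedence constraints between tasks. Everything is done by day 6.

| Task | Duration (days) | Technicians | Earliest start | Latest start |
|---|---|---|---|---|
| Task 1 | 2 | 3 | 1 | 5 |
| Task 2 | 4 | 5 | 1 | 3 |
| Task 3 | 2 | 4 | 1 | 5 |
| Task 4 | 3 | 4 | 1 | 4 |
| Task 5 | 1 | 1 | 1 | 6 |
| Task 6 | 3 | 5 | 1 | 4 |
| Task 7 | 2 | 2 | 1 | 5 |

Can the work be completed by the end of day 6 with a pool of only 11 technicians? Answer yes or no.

The minimum achievable peak is 12; 11 < 12, so no feasible schedule stays within the cap.

no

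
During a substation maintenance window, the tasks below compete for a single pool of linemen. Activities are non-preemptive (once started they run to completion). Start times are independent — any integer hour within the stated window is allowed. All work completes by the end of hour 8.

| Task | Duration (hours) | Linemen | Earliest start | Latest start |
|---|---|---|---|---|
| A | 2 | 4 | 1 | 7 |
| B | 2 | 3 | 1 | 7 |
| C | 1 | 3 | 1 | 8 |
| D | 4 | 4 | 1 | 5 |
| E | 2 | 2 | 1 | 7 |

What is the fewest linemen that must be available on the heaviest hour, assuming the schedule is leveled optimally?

Early-start (A@1, B@1, C@1, D@1, E@1) gives peak 16: h1:16  h2:13  h3:4  h4:4  h5:0  h6:0  h7:0  h8:0.
Shift B→3, C→3, D→5.
Schedule A@1, B@3, C@3, D@5, E@1: h1:6  h2:6  h3:6  h4:3  h5:4  h6:4  h7:4  h8:4 — peak 6.

6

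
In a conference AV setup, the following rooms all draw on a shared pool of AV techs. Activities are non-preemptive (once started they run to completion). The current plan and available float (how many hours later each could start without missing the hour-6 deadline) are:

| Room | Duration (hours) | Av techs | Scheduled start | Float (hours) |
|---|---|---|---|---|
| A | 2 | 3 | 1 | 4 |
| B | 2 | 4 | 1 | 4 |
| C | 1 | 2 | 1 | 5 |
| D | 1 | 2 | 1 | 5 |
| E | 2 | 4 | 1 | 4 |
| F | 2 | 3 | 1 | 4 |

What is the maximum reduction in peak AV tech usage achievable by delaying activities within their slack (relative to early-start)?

12

Early-start peak: h1:18  h2:14  h3:0  h4:0  h5:0  h6:0 ⇒ 18.
Leveled (A@1, B@3, C@3, D@4, E@5, F@1): h1:6  h2:6  h3:6  h4:6  h5:4  h6:4 ⇒ 6.
Reduction 18 − 6 = 12.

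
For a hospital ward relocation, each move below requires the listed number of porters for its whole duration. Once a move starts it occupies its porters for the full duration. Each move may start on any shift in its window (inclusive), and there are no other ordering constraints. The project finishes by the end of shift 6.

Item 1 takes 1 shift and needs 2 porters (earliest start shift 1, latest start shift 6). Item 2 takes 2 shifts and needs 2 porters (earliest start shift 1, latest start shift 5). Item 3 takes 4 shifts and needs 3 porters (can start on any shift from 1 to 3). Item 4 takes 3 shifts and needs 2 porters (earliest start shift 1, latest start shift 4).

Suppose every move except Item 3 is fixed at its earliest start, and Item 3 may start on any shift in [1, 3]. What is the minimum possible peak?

6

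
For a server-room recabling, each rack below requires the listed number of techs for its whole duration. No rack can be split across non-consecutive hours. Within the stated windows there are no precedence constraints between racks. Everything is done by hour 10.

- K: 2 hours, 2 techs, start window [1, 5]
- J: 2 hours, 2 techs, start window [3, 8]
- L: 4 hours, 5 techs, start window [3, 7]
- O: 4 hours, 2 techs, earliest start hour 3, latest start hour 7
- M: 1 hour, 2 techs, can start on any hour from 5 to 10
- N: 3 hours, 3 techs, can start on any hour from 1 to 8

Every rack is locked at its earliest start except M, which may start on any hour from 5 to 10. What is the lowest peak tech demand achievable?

12

M@5: h1:5  h2:5  h3:12  h4:9  h5:9  h6:7  h7:0  h8:0  h9:0  h10:0 → peak 12
M@6: h1:5  h2:5  h3:12  h4:9  h5:7  h6:9  h7:0  h8:0  h9:0  h10:0 → peak 12
M@7: h1:5  h2:5  h3:12  h4:9  h5:7  h6:7  h7:2  h8:0  h9:0  h10:0 → peak 12
M@8: h1:5  h2:5  h3:12  h4:9  h5:7  h6:7  h7:0  h8:2  h9:0  h10:0 → peak 12
M@9: h1:5  h2:5  h3:12  h4:9  h5:7  h6:7  h7:0  h8:0  h9:2  h10:0 → peak 12
M@10: h1:5  h2:5  h3:12  h4:9  h5:7  h6:7  h7:0  h8:0  h9:0  h10:2 → peak 12
Best is M@5, peak 12.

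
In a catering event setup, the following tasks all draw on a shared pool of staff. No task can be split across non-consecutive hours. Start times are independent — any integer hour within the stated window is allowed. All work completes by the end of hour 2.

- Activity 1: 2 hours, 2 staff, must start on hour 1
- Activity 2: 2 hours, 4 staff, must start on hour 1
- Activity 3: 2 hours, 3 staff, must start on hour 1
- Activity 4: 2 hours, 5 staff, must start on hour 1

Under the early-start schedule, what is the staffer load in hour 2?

14

At early start, hour 2 has: Activity 1, Activity 2, Activity 3, Activity 4.
Demand: 2 + 4 + 3 + 5 = 14.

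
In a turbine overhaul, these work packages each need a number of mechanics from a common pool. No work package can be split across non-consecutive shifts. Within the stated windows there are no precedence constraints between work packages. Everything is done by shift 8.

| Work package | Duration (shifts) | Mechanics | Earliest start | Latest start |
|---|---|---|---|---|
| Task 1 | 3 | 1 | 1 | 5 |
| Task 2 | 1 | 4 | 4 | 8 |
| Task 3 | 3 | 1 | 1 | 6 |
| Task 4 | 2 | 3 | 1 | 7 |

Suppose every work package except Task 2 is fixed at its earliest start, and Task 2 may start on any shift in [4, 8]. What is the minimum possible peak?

Task 2@4: s1:5  s2:5  s3:2  s4:4  s5:0  s6:0  s7:0  s8:0 → peak 5
Task 2@5: s1:5  s2:5  s3:2  s4:0  s5:4  s6:0  s7:0  s8:0 → peak 5
Task 2@6: s1:5  s2:5  s3:2  s4:0  s5:0  s6:4  s7:0  s8:0 → peak 5
Task 2@7: s1:5  s2:5  s3:2  s4:0  s5:0  s6:0  s7:4  s8:0 → peak 5
Task 2@8: s1:5  s2:5  s3:2  s4:0  s5:0  s6:0  s7:0  s8:4 → peak 5
Best is Task 2@4, peak 5.

5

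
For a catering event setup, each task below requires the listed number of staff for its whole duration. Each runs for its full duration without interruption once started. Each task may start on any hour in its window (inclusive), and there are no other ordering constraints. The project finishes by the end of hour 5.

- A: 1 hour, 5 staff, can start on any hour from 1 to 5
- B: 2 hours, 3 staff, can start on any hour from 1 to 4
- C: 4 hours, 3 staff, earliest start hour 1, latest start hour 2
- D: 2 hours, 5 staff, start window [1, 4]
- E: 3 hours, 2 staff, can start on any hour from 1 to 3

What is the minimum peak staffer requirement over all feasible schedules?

8

Early-start (A@1, B@1, C@1, D@1, E@1) gives peak 18: h1:18  h2:13  h3:5  h4:3  h5:0.
Shift B→2, C→2, D→4.
Schedule A@1, B@2, C@2, D@4, E@1: h1:7  h2:8  h3:8  h4:8  h5:8 — peak 8.
Total staffer-hours = 39 over 5 hours ⇒ peak ≥ ⌈39/5⌉ = 8, so 8 is optimal.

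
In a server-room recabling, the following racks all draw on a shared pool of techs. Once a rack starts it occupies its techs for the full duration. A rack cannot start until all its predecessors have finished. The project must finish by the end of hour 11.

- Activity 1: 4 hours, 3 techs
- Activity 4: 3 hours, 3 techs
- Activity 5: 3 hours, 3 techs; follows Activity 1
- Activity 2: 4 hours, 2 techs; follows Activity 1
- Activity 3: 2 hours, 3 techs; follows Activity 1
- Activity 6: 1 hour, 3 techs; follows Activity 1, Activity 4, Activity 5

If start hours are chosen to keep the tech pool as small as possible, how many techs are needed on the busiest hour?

6

Early-start (Activity 1@1, Activity 4@1, Activity 5@5, Activity 2@5, Activity 3@5, Activity 6@8) gives peak 8: h1:6  h2:6  h3:6  h4:3  h5:8  h6:8  h7:5  h8:5  h9:0  h10:0  h11:0.
Shift Activity 3→8, Activity 6→9.
Schedule Activity 1@1, Activity 4@1, Activity 5@5, Activity 2@5, Activity 3@8, Activity 6@9: h1:6  h2:6  h3:6  h4:3  h5:5  h6:5  h7:5  h8:5  h9:6  h10:0  h11:0 — peak 6.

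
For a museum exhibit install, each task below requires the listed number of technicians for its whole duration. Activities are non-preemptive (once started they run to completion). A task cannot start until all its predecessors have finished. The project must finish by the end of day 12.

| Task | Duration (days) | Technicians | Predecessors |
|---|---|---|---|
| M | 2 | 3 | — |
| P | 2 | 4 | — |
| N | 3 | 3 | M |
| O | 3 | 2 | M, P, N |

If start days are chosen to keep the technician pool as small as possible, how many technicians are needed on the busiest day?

Early-start (M@1, P@1, N@3, O@6) gives peak 7: d1:7  d2:7  d3:3  d4:3  d5:3  d6:2  d7:2  d8:2  d9:0  d10:0  d11:0  d12:0.
Shift P→3, N→5, O→8.
Schedule M@1, P@3, N@5, O@8: d1:3  d2:3  d3:4  d4:4  d5:3  d6:3  d7:3  d8:2  d9:2  d10:2  d11:0  d12:0 — peak 4.

4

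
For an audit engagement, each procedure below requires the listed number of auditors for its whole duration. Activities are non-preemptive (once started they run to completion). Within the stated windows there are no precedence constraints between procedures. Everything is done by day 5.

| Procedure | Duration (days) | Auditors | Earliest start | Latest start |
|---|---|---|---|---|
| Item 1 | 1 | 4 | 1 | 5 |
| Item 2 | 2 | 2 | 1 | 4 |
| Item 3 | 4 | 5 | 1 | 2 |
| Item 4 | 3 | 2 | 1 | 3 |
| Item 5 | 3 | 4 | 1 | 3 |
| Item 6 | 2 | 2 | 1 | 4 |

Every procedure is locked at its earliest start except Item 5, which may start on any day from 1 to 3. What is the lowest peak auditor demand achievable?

15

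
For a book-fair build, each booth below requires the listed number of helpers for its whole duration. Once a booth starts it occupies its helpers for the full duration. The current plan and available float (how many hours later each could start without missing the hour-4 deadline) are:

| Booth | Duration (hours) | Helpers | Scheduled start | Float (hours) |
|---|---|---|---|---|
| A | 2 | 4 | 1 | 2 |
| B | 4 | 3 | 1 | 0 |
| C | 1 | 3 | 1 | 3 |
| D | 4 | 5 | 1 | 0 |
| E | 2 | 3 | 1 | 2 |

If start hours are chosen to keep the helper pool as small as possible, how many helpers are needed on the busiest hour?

14

Early-start (A@1, B@1, C@1, D@1, E@1) gives peak 18: h1:18  h2:15  h3:8  h4:8.
Shift C→3, E→3.
Schedule A@1, B@1, C@3, D@1, E@3: h1:12  h2:12  h3:14  h4:11 — peak 14.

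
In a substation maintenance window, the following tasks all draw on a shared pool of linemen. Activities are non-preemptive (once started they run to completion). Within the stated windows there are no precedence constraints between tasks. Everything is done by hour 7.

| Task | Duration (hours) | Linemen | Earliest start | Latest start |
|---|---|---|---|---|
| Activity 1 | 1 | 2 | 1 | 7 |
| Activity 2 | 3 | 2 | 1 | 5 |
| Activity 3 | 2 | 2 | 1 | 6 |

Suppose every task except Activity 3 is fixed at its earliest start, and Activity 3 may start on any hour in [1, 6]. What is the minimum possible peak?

Activity 3@1: h1:6  h2:4  h3:2  h4:0  h5:0  h6:0  h7:0 → peak 6
Activity 3@2: h1:4  h2:4  h3:4  h4:0  h5:0  h6:0  h7:0 → peak 4
Activity 3@3: h1:4  h2:2  h3:4  h4:2  h5:0  h6:0  h7:0 → peak 4
Activity 3@4: h1:4  h2:2  h3:2  h4:2  h5:2  h6:0  h7:0 → peak 4
Activity 3@5: h1:4  h2:2  h3:2  h4:0  h5:2  h6:2  h7:0 → peak 4
Activity 3@6: h1:4  h2:2  h3:2  h4:0  h5:0  h6:2  h7:2 → peak 4
Best is Activity 3@2, peak 4.

4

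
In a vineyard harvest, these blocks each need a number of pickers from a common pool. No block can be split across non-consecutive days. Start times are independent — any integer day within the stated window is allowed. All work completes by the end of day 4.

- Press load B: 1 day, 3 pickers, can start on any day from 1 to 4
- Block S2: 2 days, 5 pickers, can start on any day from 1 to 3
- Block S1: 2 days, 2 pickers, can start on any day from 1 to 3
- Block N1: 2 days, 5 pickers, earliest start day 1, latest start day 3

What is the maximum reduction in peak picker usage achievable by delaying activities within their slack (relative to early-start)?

Early-start peak: d1:15  d2:12  d3:0  d4:0 ⇒ 15.
Leveled (Press load B@1, Block S2@1, Block S1@2, Block N1@3): d1:8  d2:7  d3:7  d4:5 ⇒ 8.
Reduction 15 − 8 = 7.

7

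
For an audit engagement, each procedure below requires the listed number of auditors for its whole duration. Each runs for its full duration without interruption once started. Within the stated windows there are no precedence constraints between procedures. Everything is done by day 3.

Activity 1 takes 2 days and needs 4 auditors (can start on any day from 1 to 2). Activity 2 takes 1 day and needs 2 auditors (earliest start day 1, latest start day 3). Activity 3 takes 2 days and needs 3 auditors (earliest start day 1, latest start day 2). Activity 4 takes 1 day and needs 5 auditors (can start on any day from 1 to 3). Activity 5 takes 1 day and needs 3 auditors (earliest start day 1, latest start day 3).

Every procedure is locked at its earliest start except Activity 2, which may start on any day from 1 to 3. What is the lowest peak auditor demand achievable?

15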